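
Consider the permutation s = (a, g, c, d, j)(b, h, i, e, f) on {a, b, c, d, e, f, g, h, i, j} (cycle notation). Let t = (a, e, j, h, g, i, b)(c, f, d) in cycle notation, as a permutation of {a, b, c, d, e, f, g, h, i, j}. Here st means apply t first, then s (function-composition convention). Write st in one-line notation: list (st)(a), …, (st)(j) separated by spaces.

Chase each element through t then s: a → e → f; b → a → g; c → f → b; d → c → d; e → j → a; f → d → j; g → i → e; h → g → c; i → b → h; j → h → i.
So st in one-line form is f g b d a j e c h i.

f g b d a j e c h i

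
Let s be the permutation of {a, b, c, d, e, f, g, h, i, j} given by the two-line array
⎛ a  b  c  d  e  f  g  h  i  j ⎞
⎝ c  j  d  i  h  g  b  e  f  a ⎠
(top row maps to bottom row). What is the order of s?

Writing s as disjoint cycles, the cycle lengths are 8, 2.
The order is lcm(8, 2) = 8.

8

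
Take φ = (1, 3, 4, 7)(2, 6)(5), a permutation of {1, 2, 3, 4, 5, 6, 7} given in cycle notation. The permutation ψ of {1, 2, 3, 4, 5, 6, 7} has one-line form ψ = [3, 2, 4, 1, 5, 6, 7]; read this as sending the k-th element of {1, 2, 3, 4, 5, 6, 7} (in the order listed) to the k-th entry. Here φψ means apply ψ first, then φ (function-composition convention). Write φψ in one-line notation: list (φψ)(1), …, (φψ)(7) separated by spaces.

4 6 7 3 5 2 1

(φψ)(x) = φ(ψ(x)). Computing each image: φ(ψ(1)) = φ(3) = 4, φ(ψ(2)) = φ(2) = 6, φ(ψ(3)) = φ(4) = 7, φ(ψ(4)) = φ(1) = 3, φ(ψ(5)) = φ(5) = 5, φ(ψ(6)) = φ(6) = 2, φ(ψ(7)) = φ(7) = 1.
Hence φψ = [4 6 7 3 5 2 1].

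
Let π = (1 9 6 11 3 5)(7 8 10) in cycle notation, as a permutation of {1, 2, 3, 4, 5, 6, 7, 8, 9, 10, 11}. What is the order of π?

The cycle type of π is (6, 3, 1, 1).
The order is lcm(6, 3) = 6.

6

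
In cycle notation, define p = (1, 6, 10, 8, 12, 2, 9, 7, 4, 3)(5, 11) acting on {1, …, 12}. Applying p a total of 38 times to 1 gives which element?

1 lies in the 10-cycle (1, 6, 10, 8, 12, 2, 9, 7, 4, 3).
Since the cycle has length 10, p^38 acts on it the same as p^8 (38 mod 10 = 8).
Stepping 8 places around the cycle: 1 → 6 → 10 → 8 → 12 → 2 → 9 → 7 → 4.

4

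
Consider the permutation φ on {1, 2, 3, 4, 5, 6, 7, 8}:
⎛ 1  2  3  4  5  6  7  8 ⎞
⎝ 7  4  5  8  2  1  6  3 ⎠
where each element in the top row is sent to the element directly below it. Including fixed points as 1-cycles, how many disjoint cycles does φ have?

2

The cycle decomposition is (1, 7, 6)(2, 4, 8, 3, 5), which has 2 cycles (counting 1-cycles).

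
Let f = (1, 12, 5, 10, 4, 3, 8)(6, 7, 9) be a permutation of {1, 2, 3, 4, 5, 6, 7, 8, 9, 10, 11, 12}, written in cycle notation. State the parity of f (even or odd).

even

The cycle lengths are 7, 3, 1, 1.
A cycle is odd iff its length is even; f has 0 even-length cycles, so sgn(f) = (−1)^0 and f is even.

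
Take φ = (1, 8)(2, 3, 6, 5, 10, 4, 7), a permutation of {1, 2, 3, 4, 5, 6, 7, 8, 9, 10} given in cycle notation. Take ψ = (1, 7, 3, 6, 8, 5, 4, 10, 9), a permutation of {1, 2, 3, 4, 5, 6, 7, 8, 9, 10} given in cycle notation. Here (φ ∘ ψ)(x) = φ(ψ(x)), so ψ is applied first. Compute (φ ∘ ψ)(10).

(φ ∘ ψ)(10) = φ(ψ(10)). ψ(10) = 9, then φ(9) = 9. So (φ ∘ ψ)(10) = 9.

9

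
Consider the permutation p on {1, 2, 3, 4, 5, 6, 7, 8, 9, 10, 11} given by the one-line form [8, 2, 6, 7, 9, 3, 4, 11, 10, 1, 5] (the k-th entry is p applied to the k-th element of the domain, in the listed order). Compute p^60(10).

10

Tracing 10 → 1 → … returns to 10 after 6 steps, so 10 lies in a 6-cycle (1 8 11 5 9 10).
Powers repeat with period 6 on this cycle, and 60 mod 6 = 0, so p^60(10) = p^0(10).
So p^60(10) = 10.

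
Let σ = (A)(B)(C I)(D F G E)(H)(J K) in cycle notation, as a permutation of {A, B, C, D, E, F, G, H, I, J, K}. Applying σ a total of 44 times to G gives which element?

G

G lies in the 4-cycle (D F G E).
Powers repeat with period 4 on this cycle, and 44 mod 4 = 0, so σ^44(G) = σ^0(G).
So σ^44(G) = G.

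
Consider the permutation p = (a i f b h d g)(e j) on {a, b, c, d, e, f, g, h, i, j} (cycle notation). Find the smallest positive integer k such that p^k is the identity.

The cycle type of p is (7, 2, 1).
The order is lcm(7, 2) = 14.

14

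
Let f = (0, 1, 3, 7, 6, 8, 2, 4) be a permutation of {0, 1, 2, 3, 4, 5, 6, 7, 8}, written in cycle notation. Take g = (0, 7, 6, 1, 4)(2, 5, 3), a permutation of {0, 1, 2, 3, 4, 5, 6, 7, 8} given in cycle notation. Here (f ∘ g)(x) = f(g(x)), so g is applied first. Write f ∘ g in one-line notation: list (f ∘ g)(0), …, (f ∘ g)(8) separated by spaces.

6 0 5 4 1 7 3 8 2

(f ∘ g)(x) = f(g(x)). Computing each image: f(g(0)) = f(7) = 6, f(g(1)) = f(4) = 0, f(g(2)) = f(5) = 5, f(g(3)) = f(2) = 4, f(g(4)) = f(0) = 1, f(g(5)) = f(3) = 7, f(g(6)) = f(1) = 3, f(g(7)) = f(6) = 8, f(g(8)) = f(8) = 2.
Hence f ∘ g = [6 0 5 4 1 7 3 8 2].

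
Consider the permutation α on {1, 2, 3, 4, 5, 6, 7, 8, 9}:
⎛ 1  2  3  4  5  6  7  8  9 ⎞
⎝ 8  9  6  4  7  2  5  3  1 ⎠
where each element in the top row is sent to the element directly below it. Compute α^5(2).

Tracing 2 → 9 → … returns to 2 after 6 steps, so 2 lies in a 6-cycle (1, 8, 3, 6, 2, 9).
Advancing 5 steps from 2: 2 → 9 → 1 → 8 → 3 → 6.

6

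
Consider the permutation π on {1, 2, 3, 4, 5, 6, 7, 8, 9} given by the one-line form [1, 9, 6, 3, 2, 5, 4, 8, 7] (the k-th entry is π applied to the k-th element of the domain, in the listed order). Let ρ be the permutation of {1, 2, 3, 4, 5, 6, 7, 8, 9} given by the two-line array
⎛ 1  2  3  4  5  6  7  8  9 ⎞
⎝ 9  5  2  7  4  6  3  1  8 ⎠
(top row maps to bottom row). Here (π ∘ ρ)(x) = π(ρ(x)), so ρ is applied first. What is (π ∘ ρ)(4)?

4

First apply ρ: ρ(4) = 7, then π(7) = 4. Thus (π ∘ ρ)(4) = 4.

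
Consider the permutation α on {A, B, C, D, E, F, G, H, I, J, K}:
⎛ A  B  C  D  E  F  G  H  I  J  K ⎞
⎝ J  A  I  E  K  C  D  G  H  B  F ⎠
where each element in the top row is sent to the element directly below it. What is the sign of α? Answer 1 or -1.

-1

In disjoint-cycle form the cycle lengths are 8, 3.
A cycle of length ℓ contributes ℓ−1 transpositions, so α is a product of 7 + 2 = 9 transpositions — odd.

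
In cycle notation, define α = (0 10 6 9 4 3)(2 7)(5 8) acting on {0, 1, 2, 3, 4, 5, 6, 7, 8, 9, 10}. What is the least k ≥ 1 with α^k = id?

The disjoint cycles have lengths 6, 2, 2, 1.
The order is lcm(6, 2, 2) = 6.

6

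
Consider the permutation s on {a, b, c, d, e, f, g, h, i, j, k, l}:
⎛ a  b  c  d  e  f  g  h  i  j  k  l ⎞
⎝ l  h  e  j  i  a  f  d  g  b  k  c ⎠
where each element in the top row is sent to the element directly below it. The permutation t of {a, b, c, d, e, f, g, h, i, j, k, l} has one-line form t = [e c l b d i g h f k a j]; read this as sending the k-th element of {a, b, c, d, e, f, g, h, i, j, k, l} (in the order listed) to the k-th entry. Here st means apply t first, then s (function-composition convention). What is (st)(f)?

First apply t: t(f) = i, then s(i) = g. Thus (st)(f) = g.

g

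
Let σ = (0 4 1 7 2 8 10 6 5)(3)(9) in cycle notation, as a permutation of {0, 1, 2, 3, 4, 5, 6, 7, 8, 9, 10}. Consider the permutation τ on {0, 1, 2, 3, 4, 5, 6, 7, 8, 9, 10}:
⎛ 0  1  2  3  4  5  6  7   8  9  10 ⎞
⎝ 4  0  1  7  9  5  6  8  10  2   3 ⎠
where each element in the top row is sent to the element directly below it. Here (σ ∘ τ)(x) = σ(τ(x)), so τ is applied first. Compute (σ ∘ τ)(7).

10

τ(7) = 8, then σ(8) = 10; composing gives (σ ∘ τ)(7) = 10.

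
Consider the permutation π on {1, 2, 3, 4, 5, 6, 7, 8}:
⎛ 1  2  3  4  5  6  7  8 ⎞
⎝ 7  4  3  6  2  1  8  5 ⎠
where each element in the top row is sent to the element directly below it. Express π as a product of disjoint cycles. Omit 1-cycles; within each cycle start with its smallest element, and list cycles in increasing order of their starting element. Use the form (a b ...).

From 1: 1 → 7 → 8 → 5 → 2 → 4 → 6 → 1, closing the cycle (1 7 8 5 2 4 6).
Repeating from the next unused element and collecting all non-trivial cycles gives (1 7 8 5 2 4 6).

(1 7 8 5 2 4 6)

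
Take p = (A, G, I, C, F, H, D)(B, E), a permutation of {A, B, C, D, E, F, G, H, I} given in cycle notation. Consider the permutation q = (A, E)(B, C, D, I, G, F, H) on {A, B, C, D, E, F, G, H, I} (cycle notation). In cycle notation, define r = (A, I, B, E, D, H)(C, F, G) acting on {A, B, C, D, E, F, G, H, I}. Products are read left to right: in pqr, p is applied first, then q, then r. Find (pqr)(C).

Apply the permutations in order: p(C) = F, then q(F) = H, then r(H) = A. So (pqr)(C) = A.

A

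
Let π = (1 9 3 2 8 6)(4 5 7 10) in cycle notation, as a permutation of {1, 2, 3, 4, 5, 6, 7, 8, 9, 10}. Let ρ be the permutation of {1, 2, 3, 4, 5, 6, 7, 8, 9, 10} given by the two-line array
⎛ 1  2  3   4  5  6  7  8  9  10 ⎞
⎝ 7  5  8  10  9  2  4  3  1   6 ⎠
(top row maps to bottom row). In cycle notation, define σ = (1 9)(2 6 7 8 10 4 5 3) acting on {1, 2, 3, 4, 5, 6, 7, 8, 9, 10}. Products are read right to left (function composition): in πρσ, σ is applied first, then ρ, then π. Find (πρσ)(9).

Chase 9: σ(9) = 1; ρ(1) = 7; π(7) = 10. Hence (πρσ)(9) = 10.

10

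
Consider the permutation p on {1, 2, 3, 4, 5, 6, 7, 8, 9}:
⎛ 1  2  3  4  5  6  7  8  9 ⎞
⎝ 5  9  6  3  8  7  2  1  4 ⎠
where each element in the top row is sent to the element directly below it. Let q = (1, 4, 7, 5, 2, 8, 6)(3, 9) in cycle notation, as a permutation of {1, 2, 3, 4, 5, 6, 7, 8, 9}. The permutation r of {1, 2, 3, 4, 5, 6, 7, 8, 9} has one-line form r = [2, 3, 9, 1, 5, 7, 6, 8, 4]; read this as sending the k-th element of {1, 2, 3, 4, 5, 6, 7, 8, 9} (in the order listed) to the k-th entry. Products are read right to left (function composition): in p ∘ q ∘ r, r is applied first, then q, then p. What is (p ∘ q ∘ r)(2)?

4

Chase 2: r(2) = 3; q(3) = 9; p(9) = 4. Hence (p ∘ q ∘ r)(2) = 4.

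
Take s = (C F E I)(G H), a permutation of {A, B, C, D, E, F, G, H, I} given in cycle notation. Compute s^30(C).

C lies in the 4-cycle (C F E I).
Since the cycle has length 4, s^30 acts on it the same as s^2 (30 mod 4 = 2).
Advancing 2 steps from C: C → F → E.

E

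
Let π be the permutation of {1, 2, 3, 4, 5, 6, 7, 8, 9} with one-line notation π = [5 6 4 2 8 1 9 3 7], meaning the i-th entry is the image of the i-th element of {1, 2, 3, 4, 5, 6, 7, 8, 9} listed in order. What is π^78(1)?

5

Tracing 1 → 5 → … returns to 1 after 7 steps, so 1 lies in a 7-cycle (1, 5, 8, 3, 4, 2, 6).
On a 7-cycle, π^7 is the identity, so π^78 = π^1 there (78 ≡ 1 mod 7).
Stepping 1 place around the cycle: 1 → 5.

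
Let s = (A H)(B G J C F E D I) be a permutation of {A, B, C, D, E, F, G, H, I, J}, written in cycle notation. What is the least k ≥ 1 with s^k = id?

The disjoint cycles have lengths 8, 2.
Since disjoint cycles commute, ord(s) = lcm(8, 2) = 8.

8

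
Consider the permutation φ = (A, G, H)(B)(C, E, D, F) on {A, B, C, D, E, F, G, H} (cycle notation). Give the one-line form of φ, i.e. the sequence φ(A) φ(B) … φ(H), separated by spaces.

Each element maps to the next entry in its cycle (wrapping to the front): A→G, B→B, C→E, D→F, E→D, F→C, G→H, H→A.
Listing these in domain order gives G B E F D C H A.

G B E F D C H A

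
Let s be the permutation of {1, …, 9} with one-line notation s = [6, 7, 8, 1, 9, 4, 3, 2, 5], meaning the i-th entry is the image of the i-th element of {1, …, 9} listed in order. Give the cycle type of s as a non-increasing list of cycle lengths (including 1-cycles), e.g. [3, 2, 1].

[4, 3, 2]

The disjoint cycles are (1, 6, 4)(2, 7, 3, 8)(5, 9), with lengths 4, 3, 2 in non-increasing order.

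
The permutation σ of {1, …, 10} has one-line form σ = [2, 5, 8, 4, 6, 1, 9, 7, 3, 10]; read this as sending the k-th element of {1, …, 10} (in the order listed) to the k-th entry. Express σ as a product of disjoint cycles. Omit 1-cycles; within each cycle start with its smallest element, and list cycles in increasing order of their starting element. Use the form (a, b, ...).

(1, 2, 5, 6)(3, 8, 7, 9)

Start at 1 and follow images: 1 → 2 → 5 → 6 → 1, giving the cycle (1, 2, 5, 6).
Continuing from each remaining unvisited element yields (1, 2, 5, 6)(3, 8, 7, 9).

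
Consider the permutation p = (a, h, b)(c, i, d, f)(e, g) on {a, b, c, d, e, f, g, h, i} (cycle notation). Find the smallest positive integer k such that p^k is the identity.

12

The disjoint cycles have lengths 4, 3, 2.
The order of p is the least common multiple of its cycle lengths: lcm(4, 3, 2) = 12.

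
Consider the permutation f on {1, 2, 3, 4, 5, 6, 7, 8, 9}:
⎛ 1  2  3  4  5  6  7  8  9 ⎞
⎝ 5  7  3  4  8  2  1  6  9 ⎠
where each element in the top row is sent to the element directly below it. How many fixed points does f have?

3

The fixed points (elements with f(x) = x) are {3, 4, 9}, so there are 3.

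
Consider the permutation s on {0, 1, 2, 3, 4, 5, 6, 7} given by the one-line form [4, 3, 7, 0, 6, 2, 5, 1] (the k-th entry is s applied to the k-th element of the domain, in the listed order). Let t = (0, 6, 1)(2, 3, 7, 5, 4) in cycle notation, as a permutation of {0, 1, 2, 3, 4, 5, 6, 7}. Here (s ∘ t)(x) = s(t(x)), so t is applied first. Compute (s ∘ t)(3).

1

t(3) = 7, then s(7) = 1; composing gives (s ∘ t)(3) = 1.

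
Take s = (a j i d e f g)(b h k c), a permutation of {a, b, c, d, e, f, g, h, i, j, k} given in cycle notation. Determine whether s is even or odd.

The cycle lengths are 7, 4.
A cycle of length ℓ contributes ℓ−1 transpositions, so s is a product of 6 + 3 = 9 transpositions — odd.

odd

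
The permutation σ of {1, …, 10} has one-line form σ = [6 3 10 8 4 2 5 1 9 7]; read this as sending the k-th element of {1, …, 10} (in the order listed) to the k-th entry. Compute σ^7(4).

7

Tracing 4 → 8 → … returns to 4 after 9 steps, so 4 lies in a 9-cycle (1, 6, 2, 3, 10, 7, 5, 4, 8).
Advancing 7 steps from 4: 4 → 8 → 1 → 6 → 2 → 3 → 10 → 7.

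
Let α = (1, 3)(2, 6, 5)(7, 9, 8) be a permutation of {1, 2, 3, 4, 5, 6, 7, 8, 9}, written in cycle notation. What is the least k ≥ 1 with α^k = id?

The disjoint cycles have lengths 3, 3, 2, 1.
The order of α is the least common multiple of its cycle lengths: lcm(3, 3, 2) = 6.

6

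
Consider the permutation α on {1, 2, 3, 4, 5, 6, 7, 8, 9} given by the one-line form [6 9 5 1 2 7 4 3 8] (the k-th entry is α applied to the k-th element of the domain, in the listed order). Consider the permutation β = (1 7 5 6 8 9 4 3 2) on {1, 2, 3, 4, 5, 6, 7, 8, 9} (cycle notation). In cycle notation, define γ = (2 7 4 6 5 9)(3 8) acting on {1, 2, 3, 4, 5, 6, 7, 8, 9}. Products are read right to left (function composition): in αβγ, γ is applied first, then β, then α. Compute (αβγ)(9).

Chase 9: γ(9) = 2; β(2) = 1; α(1) = 6. Hence (αβγ)(9) = 6.

6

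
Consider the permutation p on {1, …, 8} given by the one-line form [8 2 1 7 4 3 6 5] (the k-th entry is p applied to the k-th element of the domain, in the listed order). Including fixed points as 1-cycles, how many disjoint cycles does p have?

2

The cycle decomposition is (1 8 5 4 7 6 3)(2), which has 2 cycles (counting 1-cycles).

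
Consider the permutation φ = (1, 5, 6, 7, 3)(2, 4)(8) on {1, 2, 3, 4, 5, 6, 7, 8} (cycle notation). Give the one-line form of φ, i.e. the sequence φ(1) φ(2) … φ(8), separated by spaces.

Image by image: 1→5, 2→4, 3→1, 4→2, 5→6, 6→7, 7→3, 8→8.
Listing these in domain order gives 5 4 1 2 6 7 3 8.

5 4 1 2 6 7 3 8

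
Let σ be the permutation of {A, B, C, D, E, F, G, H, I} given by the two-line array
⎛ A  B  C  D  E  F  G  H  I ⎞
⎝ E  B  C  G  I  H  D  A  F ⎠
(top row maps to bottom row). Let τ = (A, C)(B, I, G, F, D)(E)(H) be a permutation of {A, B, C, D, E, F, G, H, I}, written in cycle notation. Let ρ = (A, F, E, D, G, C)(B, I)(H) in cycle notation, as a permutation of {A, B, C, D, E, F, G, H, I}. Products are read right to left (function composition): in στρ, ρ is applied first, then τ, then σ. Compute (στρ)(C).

C

Apply the permutations in order: ρ(C) = A, then τ(A) = C, then σ(C) = C. So (στρ)(C) = C.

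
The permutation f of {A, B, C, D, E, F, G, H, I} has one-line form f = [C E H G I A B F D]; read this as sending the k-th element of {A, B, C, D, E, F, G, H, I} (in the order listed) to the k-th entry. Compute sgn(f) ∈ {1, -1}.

-1

In disjoint-cycle form the cycle lengths are 5, 4.
A cycle of length ℓ contributes ℓ−1 transpositions, so f is a product of 4 + 3 = 7 transpositions — odd.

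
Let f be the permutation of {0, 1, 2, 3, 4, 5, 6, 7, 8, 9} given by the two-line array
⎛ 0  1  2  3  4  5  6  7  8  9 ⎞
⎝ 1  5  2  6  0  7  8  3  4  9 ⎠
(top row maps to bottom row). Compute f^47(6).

3

Tracing 6 → 8 → … returns to 6 after 8 steps, so 6 lies in an 8-cycle (0, 1, 5, 7, 3, 6, 8, 4).
Since the cycle has length 8, f^47 acts on it the same as f^7 (47 mod 8 = 7).
Stepping 7 places around the cycle: 6 → 8 → 4 → 0 → 1 → 5 → 7 → 3.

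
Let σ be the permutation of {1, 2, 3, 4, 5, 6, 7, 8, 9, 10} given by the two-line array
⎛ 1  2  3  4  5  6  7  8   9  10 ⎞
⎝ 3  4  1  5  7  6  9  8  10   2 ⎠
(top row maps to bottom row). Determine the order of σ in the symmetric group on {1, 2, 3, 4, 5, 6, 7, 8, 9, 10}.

Writing σ as disjoint cycles, the cycle lengths are 6, 2, 1, 1.
The order of σ is the least common multiple of its cycle lengths: lcm(6, 2) = 6.

6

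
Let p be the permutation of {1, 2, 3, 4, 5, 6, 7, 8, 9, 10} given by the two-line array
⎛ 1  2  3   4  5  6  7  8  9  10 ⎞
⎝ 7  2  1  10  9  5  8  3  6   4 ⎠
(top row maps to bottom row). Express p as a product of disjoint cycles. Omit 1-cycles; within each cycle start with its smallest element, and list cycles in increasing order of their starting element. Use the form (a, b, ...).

(1, 7, 8, 3)(4, 10)(5, 9, 6)

From 1: 1 → 7 → 8 → 3 → 1, closing the cycle (1, 7, 8, 3).
Repeating from the next unused element and collecting all non-trivial cycles gives (1, 7, 8, 3)(4, 10)(5, 9, 6).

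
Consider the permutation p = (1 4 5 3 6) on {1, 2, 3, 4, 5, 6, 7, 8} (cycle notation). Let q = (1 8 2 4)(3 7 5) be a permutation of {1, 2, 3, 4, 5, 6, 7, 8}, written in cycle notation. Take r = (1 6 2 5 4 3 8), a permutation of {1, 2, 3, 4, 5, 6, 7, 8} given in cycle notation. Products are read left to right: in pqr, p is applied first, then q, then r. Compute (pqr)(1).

6

Chase 1: p(1) = 4; q(4) = 1; r(1) = 6. Hence (pqr)(1) = 6.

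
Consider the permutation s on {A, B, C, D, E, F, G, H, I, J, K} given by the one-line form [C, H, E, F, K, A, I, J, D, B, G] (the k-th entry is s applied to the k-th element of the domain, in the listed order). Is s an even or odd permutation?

In disjoint-cycle form the cycle lengths are 8, 3.
A cycle is odd iff its length is even; s has 1 even-length cycle, so sgn(s) = (−1)^1 and s is odd.

odd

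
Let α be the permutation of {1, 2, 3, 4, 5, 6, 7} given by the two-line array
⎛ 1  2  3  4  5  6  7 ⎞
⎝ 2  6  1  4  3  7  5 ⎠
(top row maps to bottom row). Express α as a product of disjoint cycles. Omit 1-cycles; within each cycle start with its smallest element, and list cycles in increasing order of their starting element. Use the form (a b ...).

(1 2 6 7 5 3)

Iterating α from 1 gives 1 → 2 → 6 → 7 → 5 → 3 → 1; that is the 6-cycle (1 2 6 7 5 3).
Repeating from the next unused element and collecting all non-trivial cycles gives (1 2 6 7 5 3).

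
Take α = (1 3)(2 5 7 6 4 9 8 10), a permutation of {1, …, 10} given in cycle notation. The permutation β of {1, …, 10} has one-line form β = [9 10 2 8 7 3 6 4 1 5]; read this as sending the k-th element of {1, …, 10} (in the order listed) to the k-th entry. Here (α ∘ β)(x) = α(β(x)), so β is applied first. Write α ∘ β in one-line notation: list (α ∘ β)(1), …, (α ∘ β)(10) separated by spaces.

8 2 5 10 6 1 4 9 3 7

For each element, apply β then α: 1 → 9 → 8; 2 → 10 → 2; 3 → 2 → 5; 4 → 8 → 10; 5 → 7 → 6; 6 → 3 → 1; 7 → 6 → 4; 8 → 4 → 9; 9 → 1 → 3; 10 → 5 → 7.
So α ∘ β in one-line form is 8 2 5 10 6 1 4 9 3 7.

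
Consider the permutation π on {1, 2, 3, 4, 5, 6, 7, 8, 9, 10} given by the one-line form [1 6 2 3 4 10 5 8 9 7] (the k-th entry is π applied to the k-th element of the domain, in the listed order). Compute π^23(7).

4

Tracing 7 → 5 → … returns to 7 after 7 steps, so 7 lies in a 7-cycle (2 6 10 7 5 4 3).
Powers repeat with period 7 on this cycle, and 23 mod 7 = 2, so π^23(7) = π^2(7).
Stepping 2 places around the cycle: 7 → 5 → 4.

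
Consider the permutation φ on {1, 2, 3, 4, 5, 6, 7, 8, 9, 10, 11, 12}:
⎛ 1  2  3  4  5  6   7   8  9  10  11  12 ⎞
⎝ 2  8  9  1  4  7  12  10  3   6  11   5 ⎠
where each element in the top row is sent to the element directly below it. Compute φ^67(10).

Tracing 10 → 6 → … returns to 10 after 9 steps, so 10 lies in a 9-cycle (1 2 8 10 6 7 12 5 4).
Since the cycle has length 9, φ^67 acts on it the same as φ^4 (67 mod 9 = 4).
Advancing 4 steps from 10: 10 → 6 → 7 → 12 → 5.

5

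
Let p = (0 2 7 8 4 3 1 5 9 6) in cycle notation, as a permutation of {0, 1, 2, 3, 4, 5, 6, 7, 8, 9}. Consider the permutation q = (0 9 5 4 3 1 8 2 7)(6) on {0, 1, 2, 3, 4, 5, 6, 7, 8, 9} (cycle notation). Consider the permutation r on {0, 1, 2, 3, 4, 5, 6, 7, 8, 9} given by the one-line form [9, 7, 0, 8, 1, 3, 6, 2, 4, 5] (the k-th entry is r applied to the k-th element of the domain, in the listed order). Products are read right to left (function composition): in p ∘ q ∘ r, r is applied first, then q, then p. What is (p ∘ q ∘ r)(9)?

3

Apply the permutations in order: r(9) = 5, then q(5) = 4, then p(4) = 3. So (p ∘ q ∘ r)(9) = 3.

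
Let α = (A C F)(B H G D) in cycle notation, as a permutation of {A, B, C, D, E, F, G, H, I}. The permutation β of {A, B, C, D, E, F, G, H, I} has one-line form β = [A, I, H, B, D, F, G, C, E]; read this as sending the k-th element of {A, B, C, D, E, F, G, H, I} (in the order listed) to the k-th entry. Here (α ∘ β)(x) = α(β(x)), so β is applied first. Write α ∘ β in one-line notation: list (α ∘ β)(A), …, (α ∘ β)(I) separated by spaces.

C I G H B A D F E

(α ∘ β)(x) = α(β(x)). Computing each image: α(β(A)) = α(A) = C, α(β(B)) = α(I) = I, α(β(C)) = α(H) = G, α(β(D)) = α(B) = H, α(β(E)) = α(D) = B, α(β(F)) = α(F) = A, α(β(G)) = α(G) = D, α(β(H)) = α(C) = F, α(β(I)) = α(E) = E.
Hence α ∘ β = [C I G H B A D F E].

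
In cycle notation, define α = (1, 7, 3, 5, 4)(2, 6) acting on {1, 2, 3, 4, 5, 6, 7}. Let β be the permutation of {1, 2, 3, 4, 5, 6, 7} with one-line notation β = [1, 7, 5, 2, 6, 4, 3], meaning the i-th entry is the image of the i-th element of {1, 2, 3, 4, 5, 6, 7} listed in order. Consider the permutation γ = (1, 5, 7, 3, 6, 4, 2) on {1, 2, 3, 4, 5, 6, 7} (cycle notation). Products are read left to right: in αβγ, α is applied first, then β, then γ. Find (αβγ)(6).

3

(αβγ)(6) = γ(β(α(6))). α(6) = 2, then β(2) = 7, then γ(7) = 3, so the result is 3.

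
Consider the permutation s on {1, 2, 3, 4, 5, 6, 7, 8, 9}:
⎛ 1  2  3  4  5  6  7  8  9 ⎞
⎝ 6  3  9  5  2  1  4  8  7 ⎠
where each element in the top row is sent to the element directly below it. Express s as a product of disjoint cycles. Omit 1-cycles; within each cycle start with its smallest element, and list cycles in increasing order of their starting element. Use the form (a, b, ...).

(1, 6)(2, 3, 9, 7, 4, 5)

From 1: 1 → 6 → 1, closing the cycle (1, 6).
Continuing from each remaining unvisited element yields (1, 6)(2, 3, 9, 7, 4, 5).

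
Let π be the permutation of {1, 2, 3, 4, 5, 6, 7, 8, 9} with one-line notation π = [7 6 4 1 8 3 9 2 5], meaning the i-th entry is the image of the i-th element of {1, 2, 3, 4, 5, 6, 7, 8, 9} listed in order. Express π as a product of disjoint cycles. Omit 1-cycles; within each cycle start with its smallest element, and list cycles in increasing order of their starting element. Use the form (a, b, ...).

(1, 7, 9, 5, 8, 2, 6, 3, 4)

From 1: 1 → 7 → 9 → 5 → 8 → 2 → 6 → 3 → 4 → 1, closing the cycle (1, 7, 9, 5, 8, 2, 6, 3, 4).
Repeating from the next unused element and collecting all non-trivial cycles gives (1, 7, 9, 5, 8, 2, 6, 3, 4).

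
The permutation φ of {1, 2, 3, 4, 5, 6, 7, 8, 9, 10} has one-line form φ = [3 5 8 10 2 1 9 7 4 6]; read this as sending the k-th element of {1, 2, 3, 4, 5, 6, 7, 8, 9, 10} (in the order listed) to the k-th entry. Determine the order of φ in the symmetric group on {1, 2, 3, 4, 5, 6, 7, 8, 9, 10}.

The disjoint-cycle form of φ has cycle lengths 8, 2.
Since disjoint cycles commute, ord(φ) = lcm(8, 2) = 8.

8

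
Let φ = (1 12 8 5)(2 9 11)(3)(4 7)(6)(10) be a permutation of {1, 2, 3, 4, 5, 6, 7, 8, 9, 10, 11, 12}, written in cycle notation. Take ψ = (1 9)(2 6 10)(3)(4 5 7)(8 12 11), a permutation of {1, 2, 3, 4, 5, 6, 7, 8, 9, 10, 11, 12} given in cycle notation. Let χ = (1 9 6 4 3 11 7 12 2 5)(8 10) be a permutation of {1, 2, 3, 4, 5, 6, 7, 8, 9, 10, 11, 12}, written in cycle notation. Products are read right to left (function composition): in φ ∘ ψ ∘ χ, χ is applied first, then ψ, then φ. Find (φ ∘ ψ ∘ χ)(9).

Apply the permutations in order: χ(9) = 6, then ψ(6) = 10, then φ(10) = 10. So (φ ∘ ψ ∘ χ)(9) = 10.

10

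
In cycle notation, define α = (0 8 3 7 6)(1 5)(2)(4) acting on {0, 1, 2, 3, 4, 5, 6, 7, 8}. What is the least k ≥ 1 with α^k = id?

The cycle type of α is (5, 2, 1, 1).
Since disjoint cycles commute, ord(α) = lcm(5, 2) = 10.

10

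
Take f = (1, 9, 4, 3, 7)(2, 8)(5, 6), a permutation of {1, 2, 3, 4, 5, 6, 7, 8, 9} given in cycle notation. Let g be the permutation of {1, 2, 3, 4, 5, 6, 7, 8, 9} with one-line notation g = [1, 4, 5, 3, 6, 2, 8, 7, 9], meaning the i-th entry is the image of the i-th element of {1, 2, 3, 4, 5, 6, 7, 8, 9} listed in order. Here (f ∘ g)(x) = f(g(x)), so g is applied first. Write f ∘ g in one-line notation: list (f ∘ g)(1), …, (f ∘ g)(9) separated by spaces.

For each element, apply g then f: 1 → 1 → 9; 2 → 4 → 3; 3 → 5 → 6; 4 → 3 → 7; 5 → 6 → 5; 6 → 2 → 8; 7 → 8 → 2; 8 → 7 → 1; 9 → 9 → 4.
Collecting the images, f ∘ g = [9 3 6 7 5 8 2 1 4].

9 3 6 7 5 8 2 1 4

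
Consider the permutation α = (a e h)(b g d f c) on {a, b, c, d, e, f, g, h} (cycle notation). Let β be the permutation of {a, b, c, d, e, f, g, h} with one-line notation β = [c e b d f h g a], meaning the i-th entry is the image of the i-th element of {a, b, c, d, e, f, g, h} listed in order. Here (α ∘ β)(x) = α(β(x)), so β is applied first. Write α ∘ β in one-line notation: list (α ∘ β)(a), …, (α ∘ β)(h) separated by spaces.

b h g f c a d e

(α ∘ β)(x) = α(β(x)). Computing each image: α(β(a)) = α(c) = b, α(β(b)) = α(e) = h, α(β(c)) = α(b) = g, α(β(d)) = α(d) = f, α(β(e)) = α(f) = c, α(β(f)) = α(h) = a, α(β(g)) = α(g) = d, α(β(h)) = α(a) = e.
Hence α ∘ β = [b h g f c a d e].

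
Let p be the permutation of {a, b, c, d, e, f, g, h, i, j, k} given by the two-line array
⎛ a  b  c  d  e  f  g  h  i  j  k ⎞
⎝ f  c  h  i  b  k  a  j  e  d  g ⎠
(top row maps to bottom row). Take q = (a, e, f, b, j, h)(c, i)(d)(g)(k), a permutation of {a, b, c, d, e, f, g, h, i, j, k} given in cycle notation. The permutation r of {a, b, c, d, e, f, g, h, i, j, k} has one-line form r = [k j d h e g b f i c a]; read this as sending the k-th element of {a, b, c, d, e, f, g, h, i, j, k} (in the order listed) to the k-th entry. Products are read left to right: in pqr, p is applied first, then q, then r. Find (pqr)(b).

Apply the permutations in order: p(b) = c, then q(c) = i, then r(i) = i. So (pqr)(b) = i.

i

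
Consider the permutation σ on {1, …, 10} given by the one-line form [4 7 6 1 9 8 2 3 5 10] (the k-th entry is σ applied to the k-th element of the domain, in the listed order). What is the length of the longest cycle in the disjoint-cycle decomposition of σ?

Decomposing into disjoint cycles gives (1, 4)(2, 7)(3, 6, 8)(5, 9); the longest has length 3.

3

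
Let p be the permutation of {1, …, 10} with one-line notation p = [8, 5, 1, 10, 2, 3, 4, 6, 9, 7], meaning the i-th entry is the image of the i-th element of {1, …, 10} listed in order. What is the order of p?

Writing p as disjoint cycles, the cycle lengths are 4, 3, 2, 1.
The order of p is the least common multiple of its cycle lengths: lcm(4, 3, 2) = 12.

12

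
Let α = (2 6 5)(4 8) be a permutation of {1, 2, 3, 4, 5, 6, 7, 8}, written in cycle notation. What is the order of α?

The disjoint cycles have lengths 3, 2, 1, 1, 1.
The order of α is the least common multiple of its cycle lengths: lcm(3, 2) = 6.

6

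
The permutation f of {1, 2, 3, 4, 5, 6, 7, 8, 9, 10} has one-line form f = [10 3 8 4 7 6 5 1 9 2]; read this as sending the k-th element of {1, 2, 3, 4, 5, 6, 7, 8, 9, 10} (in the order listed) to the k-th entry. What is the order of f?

10

The disjoint-cycle form of f has cycle lengths 5, 2, 1, 1, 1.
The order of f is the least common multiple of its cycle lengths: lcm(5, 2) = 10.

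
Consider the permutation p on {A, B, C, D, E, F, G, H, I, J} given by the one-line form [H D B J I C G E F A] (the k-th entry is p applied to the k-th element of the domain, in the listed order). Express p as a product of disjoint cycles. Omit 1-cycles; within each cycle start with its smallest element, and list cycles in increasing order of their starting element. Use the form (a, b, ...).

Start at A and follow images: A → H → E → I → F → C → B → D → J → A, giving the cycle (A, H, E, I, F, C, B, D, J).
Repeating from the next unused element and collecting all non-trivial cycles gives (A, H, E, I, F, C, B, D, J).

(A, H, E, I, F, C, B, D, J)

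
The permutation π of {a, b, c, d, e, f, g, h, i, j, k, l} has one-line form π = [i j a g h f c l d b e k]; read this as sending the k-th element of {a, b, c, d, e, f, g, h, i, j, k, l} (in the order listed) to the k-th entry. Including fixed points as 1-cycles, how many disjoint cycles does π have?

4

The cycle decomposition is (a, i, d, g, c)(b, j)(e, h, l, k)(f), which has 4 cycles (counting 1-cycles).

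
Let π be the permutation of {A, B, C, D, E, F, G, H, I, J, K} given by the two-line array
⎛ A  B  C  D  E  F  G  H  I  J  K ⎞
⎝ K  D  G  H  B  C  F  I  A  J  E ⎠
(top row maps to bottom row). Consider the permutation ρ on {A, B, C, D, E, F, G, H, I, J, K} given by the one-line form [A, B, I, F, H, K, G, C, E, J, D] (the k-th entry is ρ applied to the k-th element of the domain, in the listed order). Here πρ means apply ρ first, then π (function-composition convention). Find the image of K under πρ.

ρ(K) = D, then π(D) = H; composing gives (πρ)(K) = H.

H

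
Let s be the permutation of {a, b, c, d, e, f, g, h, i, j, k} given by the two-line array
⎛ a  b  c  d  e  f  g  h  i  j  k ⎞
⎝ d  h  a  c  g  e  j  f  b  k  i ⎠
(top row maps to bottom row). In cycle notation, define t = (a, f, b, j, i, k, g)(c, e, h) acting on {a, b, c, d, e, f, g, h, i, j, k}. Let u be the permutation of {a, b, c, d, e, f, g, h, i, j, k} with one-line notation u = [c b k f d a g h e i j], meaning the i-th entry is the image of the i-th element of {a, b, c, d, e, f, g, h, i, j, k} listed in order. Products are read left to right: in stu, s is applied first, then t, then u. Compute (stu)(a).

f

Apply the permutations in order: s(a) = d, then t(d) = d, then u(d) = f. So (stu)(a) = f.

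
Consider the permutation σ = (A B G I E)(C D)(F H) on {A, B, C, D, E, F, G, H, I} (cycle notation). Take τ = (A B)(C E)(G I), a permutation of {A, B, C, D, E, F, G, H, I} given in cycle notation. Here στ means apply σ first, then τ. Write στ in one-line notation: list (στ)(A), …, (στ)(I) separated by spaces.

A I D E B H G F C

(στ)(x) = τ(σ(x)). Computing each image: τ(σ(A)) = τ(B) = A, τ(σ(B)) = τ(G) = I, τ(σ(C)) = τ(D) = D, τ(σ(D)) = τ(C) = E, τ(σ(E)) = τ(A) = B, τ(σ(F)) = τ(H) = H, τ(σ(G)) = τ(I) = G, τ(σ(H)) = τ(F) = F, τ(σ(I)) = τ(E) = C.
Hence στ = [A I D E B H G F C].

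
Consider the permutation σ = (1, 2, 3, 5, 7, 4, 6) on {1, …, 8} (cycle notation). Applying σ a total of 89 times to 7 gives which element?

3

7 lies in the 7-cycle (1, 2, 3, 5, 7, 4, 6).
Since the cycle has length 7, σ^89 acts on it the same as σ^5 (89 mod 7 = 5).
Advancing 5 steps from 7: 7 → 4 → 6 → 1 → 2 → 3.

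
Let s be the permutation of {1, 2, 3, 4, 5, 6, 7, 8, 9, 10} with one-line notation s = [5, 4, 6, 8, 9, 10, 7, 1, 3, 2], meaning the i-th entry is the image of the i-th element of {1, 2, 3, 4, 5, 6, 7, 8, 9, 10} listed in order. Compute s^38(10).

Tracing 10 → 2 → … returns to 10 after 9 steps, so 10 lies in a 9-cycle (1 5 9 3 6 10 2 4 8).
Powers repeat with period 9 on this cycle, and 38 mod 9 = 2, so s^38(10) = s^2(10).
Stepping 2 places around the cycle: 10 → 2 → 4.

4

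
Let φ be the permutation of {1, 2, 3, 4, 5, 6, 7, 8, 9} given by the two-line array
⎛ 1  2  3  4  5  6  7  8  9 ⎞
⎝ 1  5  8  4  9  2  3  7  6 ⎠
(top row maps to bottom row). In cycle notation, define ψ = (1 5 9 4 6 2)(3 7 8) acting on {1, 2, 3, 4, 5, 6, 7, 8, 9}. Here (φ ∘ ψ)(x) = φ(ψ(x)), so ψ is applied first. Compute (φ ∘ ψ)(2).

(φ ∘ ψ)(2) = φ(ψ(2)). ψ(2) = 1, then φ(1) = 1. So (φ ∘ ψ)(2) = 1.

1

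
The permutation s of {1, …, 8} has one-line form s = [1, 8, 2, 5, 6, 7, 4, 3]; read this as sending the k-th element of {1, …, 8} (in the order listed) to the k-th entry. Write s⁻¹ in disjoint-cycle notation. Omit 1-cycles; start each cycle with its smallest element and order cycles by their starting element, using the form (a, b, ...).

The cycle decomposition of s is (2, 8, 3)(4, 5, 6, 7).
Reversing each cycle (and rotating so the smallest element leads) gives s⁻¹ = (2, 3, 8)(4, 7, 6, 5).

(2, 3, 8)(4, 7, 6, 5)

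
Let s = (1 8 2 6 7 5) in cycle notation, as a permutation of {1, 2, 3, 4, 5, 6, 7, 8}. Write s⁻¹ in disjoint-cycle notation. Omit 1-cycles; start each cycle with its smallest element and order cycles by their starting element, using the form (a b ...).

(1 5 7 6 2 8)

The inverse reverses each cycle.
Reversing each cycle of s and rotating so the smallest element leads gives (1 5 7 6 2 8).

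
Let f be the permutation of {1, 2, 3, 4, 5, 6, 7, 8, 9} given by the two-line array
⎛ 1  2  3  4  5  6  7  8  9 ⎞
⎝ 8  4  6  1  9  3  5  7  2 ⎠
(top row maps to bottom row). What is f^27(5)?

7

Tracing 5 → 9 → … returns to 5 after 7 steps, so 5 lies in a 7-cycle (1, 8, 7, 5, 9, 2, 4).
Since the cycle has length 7, f^27 acts on it the same as f^6 (27 mod 7 = 6).
Stepping 6 places around the cycle: 5 → 9 → 2 → 4 → 1 → 8 → 7.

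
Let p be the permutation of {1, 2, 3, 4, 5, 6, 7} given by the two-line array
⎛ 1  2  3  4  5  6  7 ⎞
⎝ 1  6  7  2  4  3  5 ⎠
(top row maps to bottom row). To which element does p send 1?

The entry below 1 in the array is 1, so p(1) = 1.

1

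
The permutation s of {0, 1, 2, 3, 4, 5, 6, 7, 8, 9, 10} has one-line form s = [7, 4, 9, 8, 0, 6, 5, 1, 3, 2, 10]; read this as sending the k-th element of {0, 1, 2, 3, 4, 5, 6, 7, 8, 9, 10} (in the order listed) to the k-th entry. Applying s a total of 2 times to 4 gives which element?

7

Tracing 4 → 0 → … returns to 4 after 4 steps, so 4 lies in a 4-cycle (0 7 1 4).
Stepping 2 places around the cycle: 4 → 0 → 7.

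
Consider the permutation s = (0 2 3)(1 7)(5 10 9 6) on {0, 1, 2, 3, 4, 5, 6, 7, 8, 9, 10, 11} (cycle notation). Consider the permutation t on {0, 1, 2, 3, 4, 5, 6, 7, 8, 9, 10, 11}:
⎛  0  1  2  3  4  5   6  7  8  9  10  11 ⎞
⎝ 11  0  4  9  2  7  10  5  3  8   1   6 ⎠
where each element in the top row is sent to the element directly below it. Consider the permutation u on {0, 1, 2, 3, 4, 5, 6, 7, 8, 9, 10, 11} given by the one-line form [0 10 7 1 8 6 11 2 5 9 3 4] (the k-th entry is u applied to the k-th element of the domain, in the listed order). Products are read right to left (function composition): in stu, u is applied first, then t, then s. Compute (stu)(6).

5

Chase 6: u(6) = 11; t(11) = 6; s(6) = 5. Hence (stu)(6) = 5.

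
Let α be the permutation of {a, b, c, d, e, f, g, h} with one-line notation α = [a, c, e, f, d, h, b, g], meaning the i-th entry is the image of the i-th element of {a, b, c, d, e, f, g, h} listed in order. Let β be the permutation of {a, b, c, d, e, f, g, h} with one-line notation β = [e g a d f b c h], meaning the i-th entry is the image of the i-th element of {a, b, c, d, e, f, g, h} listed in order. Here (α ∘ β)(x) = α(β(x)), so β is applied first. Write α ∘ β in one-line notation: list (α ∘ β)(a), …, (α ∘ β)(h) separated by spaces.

(α ∘ β)(x) = α(β(x)). Computing each image: α(β(a)) = α(e) = d, α(β(b)) = α(g) = b, α(β(c)) = α(a) = a, α(β(d)) = α(d) = f, α(β(e)) = α(f) = h, α(β(f)) = α(b) = c, α(β(g)) = α(c) = e, α(β(h)) = α(h) = g.
Hence α ∘ β = [d b a f h c e g].

d b a f h c e g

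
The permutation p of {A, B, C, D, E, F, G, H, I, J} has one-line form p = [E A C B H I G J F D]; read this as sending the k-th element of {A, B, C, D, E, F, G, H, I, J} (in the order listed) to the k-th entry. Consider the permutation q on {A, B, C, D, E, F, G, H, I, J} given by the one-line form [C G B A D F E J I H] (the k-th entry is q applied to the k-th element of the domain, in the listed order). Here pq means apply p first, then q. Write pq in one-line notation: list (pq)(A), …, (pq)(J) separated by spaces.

Chase each element through p then q: A → E → D; B → A → C; C → C → B; D → B → G; E → H → J; F → I → I; G → G → E; H → J → H; I → F → F; J → D → A.
So pq in one-line form is D C B G J I E H F A.

D C B G J I E H F A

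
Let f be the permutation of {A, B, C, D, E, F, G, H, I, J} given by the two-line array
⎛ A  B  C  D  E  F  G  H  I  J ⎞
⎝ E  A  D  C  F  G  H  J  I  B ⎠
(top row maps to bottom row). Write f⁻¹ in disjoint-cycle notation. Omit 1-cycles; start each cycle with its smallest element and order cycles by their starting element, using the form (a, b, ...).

(A, B, J, H, G, F, E)(C, D)

The cycle decomposition of f is (A, E, F, G, H, J, B)(C, D).
The inverse reverses every cycle; in canonical form, f⁻¹ = (A, B, J, H, G, F, E)(C, D).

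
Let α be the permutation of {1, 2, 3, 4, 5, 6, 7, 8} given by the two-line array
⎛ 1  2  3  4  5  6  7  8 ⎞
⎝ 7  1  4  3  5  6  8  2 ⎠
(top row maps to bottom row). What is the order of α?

The disjoint-cycle form of α has cycle lengths 4, 2, 1, 1.
The order is lcm(4, 2) = 4.

4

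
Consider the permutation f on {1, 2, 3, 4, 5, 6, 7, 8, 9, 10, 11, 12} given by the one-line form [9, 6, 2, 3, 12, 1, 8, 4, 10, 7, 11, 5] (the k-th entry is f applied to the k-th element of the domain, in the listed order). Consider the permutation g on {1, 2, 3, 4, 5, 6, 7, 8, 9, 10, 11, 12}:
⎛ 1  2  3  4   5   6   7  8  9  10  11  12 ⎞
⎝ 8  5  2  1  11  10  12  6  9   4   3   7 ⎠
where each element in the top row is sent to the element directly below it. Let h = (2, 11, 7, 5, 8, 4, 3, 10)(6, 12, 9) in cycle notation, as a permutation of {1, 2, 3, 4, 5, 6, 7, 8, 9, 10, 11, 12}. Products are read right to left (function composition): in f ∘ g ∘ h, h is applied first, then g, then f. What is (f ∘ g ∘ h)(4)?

6

Chase 4: h(4) = 3; g(3) = 2; f(2) = 6. Hence (f ∘ g ∘ h)(4) = 6.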